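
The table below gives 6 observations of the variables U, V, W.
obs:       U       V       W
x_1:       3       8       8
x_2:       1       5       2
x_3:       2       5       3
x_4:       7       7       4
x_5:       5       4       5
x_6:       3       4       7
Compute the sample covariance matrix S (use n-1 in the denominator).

Step 1 — column means:
  mean(U) = (3 + 1 + 2 + 7 + 5 + 3) / 6 = 21/6 = 3.5
  mean(V) = (8 + 5 + 5 + 7 + 4 + 4) / 6 = 33/6 = 5.5
  mean(W) = (8 + 2 + 3 + 4 + 5 + 7) / 6 = 29/6 = 4.8333

Step 2 — sample covariance S[i,j] = (1/(n-1)) · Σ_k (x_{k,i} - mean_i) · (x_{k,j} - mean_j), with n-1 = 5.
  S[U,U] = ((-0.5)·(-0.5) + (-2.5)·(-2.5) + (-1.5)·(-1.5) + (3.5)·(3.5) + (1.5)·(1.5) + (-0.5)·(-0.5)) / 5 = 23.5/5 = 4.7
  S[U,V] = ((-0.5)·(2.5) + (-2.5)·(-0.5) + (-1.5)·(-0.5) + (3.5)·(1.5) + (1.5)·(-1.5) + (-0.5)·(-1.5)) / 5 = 4.5/5 = 0.9
  S[U,W] = ((-0.5)·(3.1667) + (-2.5)·(-2.8333) + (-1.5)·(-1.8333) + (3.5)·(-0.8333) + (1.5)·(0.1667) + (-0.5)·(2.1667)) / 5 = 4.5/5 = 0.9
  S[V,V] = ((2.5)·(2.5) + (-0.5)·(-0.5) + (-0.5)·(-0.5) + (1.5)·(1.5) + (-1.5)·(-1.5) + (-1.5)·(-1.5)) / 5 = 13.5/5 = 2.7
  S[V,W] = ((2.5)·(3.1667) + (-0.5)·(-2.8333) + (-0.5)·(-1.8333) + (1.5)·(-0.8333) + (-1.5)·(0.1667) + (-1.5)·(2.1667)) / 5 = 5.5/5 = 1.1
  S[W,W] = ((3.1667)·(3.1667) + (-2.8333)·(-2.8333) + (-1.8333)·(-1.8333) + (-0.8333)·(-0.8333) + (0.1667)·(0.1667) + (2.1667)·(2.1667)) / 5 = 26.8333/5 = 5.3667

S is symmetric (S[j,i] = S[i,j]). Assembling:

S = [[4.7, 0.9, 0.9],
 [0.9, 2.7, 1.1],
 [0.9, 1.1, 5.3667]]


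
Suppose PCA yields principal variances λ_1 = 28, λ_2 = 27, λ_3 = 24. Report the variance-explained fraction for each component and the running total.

Step 1 — total variance = trace(Sigma) = Σ λ_i = 28 + 27 + 24 = 79.

Step 2 — fraction explained by component i = λ_i / Σ λ:
  PC1: 28/79 = 0.3544
  PC2: 27/79 = 0.3418
  PC3: 24/79 = 0.3038

Step 3 — cumulative fraction after k components = (λ_1 + ... + λ_k) / Σ λ:
  k = 1: 28/79 = 0.3544
  k = 2: (28 + 27)/79 = 55/79 = 0.6962
  k = 3: (28 + 27 + 24)/79 = 79/79 = 1

Summary (fraction, with percent):

explained: PC1 0.3544 (35.44%), PC2 0.3418 (34.18%), PC3 0.3038 (30.38%);  cumulative: 0.3544, 0.6962, 1


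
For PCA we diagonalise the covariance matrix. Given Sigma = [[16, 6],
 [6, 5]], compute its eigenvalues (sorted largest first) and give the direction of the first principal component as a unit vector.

Step 1 — characteristic polynomial of 2×2 Sigma:
  det(Sigma - λI) = λ² - trace · λ + det = 0.
  trace = 16 + 5 = 21, det = 16·5 - (6)² = 44.
Step 2 — discriminant:
  Δ = trace² - 4·det = 441 - 176 = 265.
Step 3 — eigenvalues:
  λ = (trace ± √Δ)/2 = (21 ± 16.2788)/2,
  λ_1 = 18.6394,  λ_2 = 2.3606.

Step 4 — unit eigenvector for λ_1: solve (Sigma - λ_1 I)v = 0. First row:
  (16 - 18.6394)·v_x + (6)·v_y = 0, i.e. (-2.6394)·v_x + (6)·v_y = 0,
  so v ∝ (b, λ_1 - a) = (6, 2.6394) = u.
  ||u|| = √((6)² + (2.6394)²) = √(42.9665) ≈ 6.5549,
  v_1 = u/||u|| ≈ (0.9153, 0.4027) (||v_1|| = 1).

λ_1 = 18.6394,  λ_2 = 2.3606;  v_1 ≈ (0.9153, 0.4027)


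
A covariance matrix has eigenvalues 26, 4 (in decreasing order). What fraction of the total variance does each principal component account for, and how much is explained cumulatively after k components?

Step 1 — total variance = trace(Sigma) = Σ λ_i = 26 + 4 = 30.

Step 2 — fraction explained by component i = λ_i / Σ λ:
  PC1: 26/30 = 0.8667
  PC2: 4/30 = 0.1333

Step 3 — cumulative fraction after k components = (λ_1 + ... + λ_k) / Σ λ:
  k = 1: 26/30 = 0.8667
  k = 2: (26 + 4)/30 = 30/30 = 1

Summary (fraction, with percent):

explained: PC1 0.8667 (86.67%), PC2 0.1333 (13.33%);  cumulative: 0.8667, 1


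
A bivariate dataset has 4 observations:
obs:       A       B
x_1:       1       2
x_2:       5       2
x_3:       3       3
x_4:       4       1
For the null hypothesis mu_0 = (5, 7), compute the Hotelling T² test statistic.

Step 1 — sample mean vector:
  mean(A) = (1 + 5 + 3 + 4) / 4 = 13/4 = 3.25
  mean(B) = (2 + 2 + 3 + 1) / 4 = 8/4 = 2
  x̄ = (3.25, 2),  deviation x̄ - mu_0 = (3.25, 2) - (5, 7) = (-1.75, -5).

Step 2 — sample covariance matrix, S[i,j] = (1/(n-1)) · Σ_k (x_{k,i} - mean_i) · (x_{k,j} - mean_j), divisor n-1 = 3:
  S[A,A] = ((-2.25)·(-2.25) + (1.75)·(1.75) + (-0.25)·(-0.25) + (0.75)·(0.75)) / 3 = 8.75/3 = 2.9167
  S[A,B] = ((-2.25)·(0) + (1.75)·(0) + (-0.25)·(1) + (0.75)·(-1)) / 3 = -1/3 = -0.3333
  S[B,B] = ((0)·(0) + (0)·(0) + (1)·(1) + (-1)·(-1)) / 3 = 2/3 = 0.6667
  S = [[2.9167, -0.3333],
 [-0.3333, 0.6667]].

Step 3 — invert S. det(S) = 2.9167·0.6667 - (-0.3333)² = 1.8333.
  S^{-1} = (1/det) · [[d, -b], [-b, a]] = [[0.3636, 0.1818],
 [0.1818, 1.5909]].

Step 4 — quadratic form (x̄ - mu_0)^T · S^{-1} · (x̄ - mu_0):
  S^{-1} · (x̄ - mu_0) = (-1.5455, -8.2727),
  (x̄ - mu_0)^T · [...] = (-1.75)·(-1.5455) + (-5)·(-8.2727) = 44.0682.

Step 5 — scale by n: T² = 4 · 44.0682 = 176.2727.

T² ≈ 176.2727


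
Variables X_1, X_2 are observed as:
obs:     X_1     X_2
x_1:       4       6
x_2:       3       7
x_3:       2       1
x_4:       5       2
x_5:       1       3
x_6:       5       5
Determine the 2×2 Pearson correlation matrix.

Step 1 — column means:
  mean(X_1) = (4 + 3 + 2 + 5 + 1 + 5) / 6 = 20/6 = 3.3333
  mean(X_2) = (6 + 7 + 1 + 2 + 3 + 5) / 6 = 24/6 = 4

Step 2 — sample variances and covariances s[i,j] = (1/(n-1)) · Σ_k (x_{k,i} - mean_i) · (x_{k,j} - mean_j), with n-1 = 5:
  s[X_1,X_1] = ((0.6667)·(0.6667) + (-0.3333)·(-0.3333) + (-1.3333)·(-1.3333) + (1.6667)·(1.6667) + (-2.3333)·(-2.3333) + (1.6667)·(1.6667)) / 5 = 13.3333/5 = 2.6667
  s[X_1,X_2] = ((0.6667)·(2) + (-0.3333)·(3) + (-1.3333)·(-3) + (1.6667)·(-2) + (-2.3333)·(-1) + (1.6667)·(1)) / 5 = 5/5 = 1
  s[X_2,X_2] = ((2)·(2) + (3)·(3) + (-3)·(-3) + (-2)·(-2) + (-1)·(-1) + (1)·(1)) / 5 = 28/5 = 5.6
  Sample standard deviations s_i = √(s[i,i]):
  s(X_1) = √(2.6667) = 1.633
  s(X_2) = √(5.6) = 2.3664

Step 3 — r_{ij} = s_{ij} / (s_i · s_j):
  r[X_1,X_1] = 1 (diagonal).
  r[X_1,X_2] = 1 / (1.633 · 2.3664) = 1 / 3.8644 = 0.2588
  r[X_2,X_2] = 1 (diagonal).

R is symmetric with unit diagonal. Assembling:

R = [[1, 0.2588],
 [0.2588, 1]]


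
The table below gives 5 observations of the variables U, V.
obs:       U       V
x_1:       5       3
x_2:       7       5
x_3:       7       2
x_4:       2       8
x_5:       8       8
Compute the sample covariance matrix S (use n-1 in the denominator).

Step 1 — column means:
  mean(U) = (5 + 7 + 7 + 2 + 8) / 5 = 29/5 = 5.8
  mean(V) = (3 + 5 + 2 + 8 + 8) / 5 = 26/5 = 5.2

Step 2 — sample covariance S[i,j] = (1/(n-1)) · Σ_k (x_{k,i} - mean_i) · (x_{k,j} - mean_j), with n-1 = 4.
  S[U,U] = ((-0.8)·(-0.8) + (1.2)·(1.2) + (1.2)·(1.2) + (-3.8)·(-3.8) + (2.2)·(2.2)) / 4 = 22.8/4 = 5.7
  S[U,V] = ((-0.8)·(-2.2) + (1.2)·(-0.2) + (1.2)·(-3.2) + (-3.8)·(2.8) + (2.2)·(2.8)) / 4 = -6.8/4 = -1.7
  S[V,V] = ((-2.2)·(-2.2) + (-0.2)·(-0.2) + (-3.2)·(-3.2) + (2.8)·(2.8) + (2.8)·(2.8)) / 4 = 30.8/4 = 7.7

S is symmetric (S[j,i] = S[i,j]). Assembling:

S = [[5.7, -1.7],
 [-1.7, 7.7]]


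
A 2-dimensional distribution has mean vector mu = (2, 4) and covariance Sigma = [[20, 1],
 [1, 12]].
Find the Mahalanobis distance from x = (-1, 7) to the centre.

Step 1 — centre the observation: (x - mu) = (-3, 3).

Step 2 — invert Sigma. det(Sigma) = 20·12 - (1)² = 239.
  Sigma^{-1} = (1/det) · [[d, -b], [-b, a]] = [[0.0502, -0.0042],
 [-0.0042, 0.0837]].

Step 3 — form the quadratic (x - mu)^T · Sigma^{-1} · (x - mu):
  Sigma^{-1} · (x - mu) = (-0.1632, 0.2636).
  (x - mu)^T · [Sigma^{-1} · (x - mu)] = (-3)·(-0.1632) + (3)·(0.2636) = 1.2803.

Step 4 — take square root: d = √(1.2803) ≈ 1.1315.

d(x, mu) = √(1.2803) ≈ 1.1315


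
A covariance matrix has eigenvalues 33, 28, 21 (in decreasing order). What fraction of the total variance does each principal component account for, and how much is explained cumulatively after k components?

Step 1 — total variance = trace(Sigma) = Σ λ_i = 33 + 28 + 21 = 82.

Step 2 — fraction explained by component i = λ_i / Σ λ:
  PC1: 33/82 = 0.4024
  PC2: 28/82 = 0.3415
  PC3: 21/82 = 0.2561

Step 3 — cumulative fraction after k components = (λ_1 + ... + λ_k) / Σ λ:
  k = 1: 33/82 = 0.4024
  k = 2: (33 + 28)/82 = 61/82 = 0.7439
  k = 3: (33 + 28 + 21)/82 = 82/82 = 1

Summary (fraction, with percent):

explained: PC1 0.4024 (40.24%), PC2 0.3415 (34.15%), PC3 0.2561 (25.61%);  cumulative: 0.4024, 0.7439, 1


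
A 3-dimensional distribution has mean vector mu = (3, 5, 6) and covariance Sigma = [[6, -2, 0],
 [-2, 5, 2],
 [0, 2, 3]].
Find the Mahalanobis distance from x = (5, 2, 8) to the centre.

Step 1 — centre the observation: (x - mu) = (2, -3, 2).

Step 2 — invert Sigma (cofactor / det for 3×3, or solve directly):
  Sigma^{-1} = [[0.2037, 0.1111, -0.0741],
 [0.1111, 0.3333, -0.2222],
 [-0.0741, -0.2222, 0.4815]].

Step 3 — form the quadratic (x - mu)^T · Sigma^{-1} · (x - mu):
  Sigma^{-1} · (x - mu) = (-0.0741, -1.2222, 1.4815).
  (x - mu)^T · [Sigma^{-1} · (x - mu)] = (2)·(-0.0741) + (-3)·(-1.2222) + (2)·(1.4815) = 6.4815.

Step 4 — take square root: d = √(6.4815) ≈ 2.5459.

d(x, mu) = √(6.4815) ≈ 2.5459


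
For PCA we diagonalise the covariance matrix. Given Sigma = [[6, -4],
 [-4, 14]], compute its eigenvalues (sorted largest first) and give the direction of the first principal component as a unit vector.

Step 1 — characteristic polynomial of 2×2 Sigma:
  det(Sigma - λI) = λ² - trace · λ + det = 0.
  trace = 6 + 14 = 20, det = 6·14 - (-4)² = 68.
Step 2 — discriminant:
  Δ = trace² - 4·det = 400 - 272 = 128.
Step 3 — eigenvalues:
  λ = (trace ± √Δ)/2 = (20 ± 11.3137)/2,
  λ_1 = 15.6569,  λ_2 = 4.3431.

Step 4 — unit eigenvector for λ_1: solve (Sigma - λ_1 I)v = 0. First row:
  (6 - 15.6569)·v_x + (-4)·v_y = 0, i.e. (-9.6569)·v_x + (-4)·v_y = 0,
  so v ∝ (b, λ_1 - a) = (-4, 9.6569); multiply by -1 so the first entry is positive: u = (4, -9.6569).
  ||u|| = √((4)² + (-9.6569)²) = √(109.2548) ≈ 10.4525,
  v_1 = u/||u|| ≈ (0.3827, -0.9239) (||v_1|| = 1).

λ_1 = 15.6569,  λ_2 = 4.3431;  v_1 ≈ (0.3827, -0.9239)


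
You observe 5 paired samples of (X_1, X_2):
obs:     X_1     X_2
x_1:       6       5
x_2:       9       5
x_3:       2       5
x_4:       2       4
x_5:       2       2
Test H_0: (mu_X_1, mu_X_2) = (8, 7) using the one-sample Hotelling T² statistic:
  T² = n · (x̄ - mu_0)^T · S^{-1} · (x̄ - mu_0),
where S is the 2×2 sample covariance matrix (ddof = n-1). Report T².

Step 1 — sample mean vector:
  mean(X_1) = (6 + 9 + 2 + 2 + 2) / 5 = 21/5 = 4.2
  mean(X_2) = (5 + 5 + 5 + 4 + 2) / 5 = 21/5 = 4.2
  x̄ = (4.2, 4.2),  deviation x̄ - mu_0 = (4.2, 4.2) - (8, 7) = (-3.8, -2.8).

Step 2 — sample covariance matrix, S[i,j] = (1/(n-1)) · Σ_k (x_{k,i} - mean_i) · (x_{k,j} - mean_j), divisor n-1 = 4:
  S[X_1,X_1] = ((1.8)·(1.8) + (4.8)·(4.8) + (-2.2)·(-2.2) + (-2.2)·(-2.2) + (-2.2)·(-2.2)) / 4 = 40.8/4 = 10.2
  S[X_1,X_2] = ((1.8)·(0.8) + (4.8)·(0.8) + (-2.2)·(0.8) + (-2.2)·(-0.2) + (-2.2)·(-2.2)) / 4 = 8.8/4 = 2.2
  S[X_2,X_2] = ((0.8)·(0.8) + (0.8)·(0.8) + (0.8)·(0.8) + (-0.2)·(-0.2) + (-2.2)·(-2.2)) / 4 = 6.8/4 = 1.7
  S = [[10.2, 2.2],
 [2.2, 1.7]].

Step 3 — invert S. det(S) = 10.2·1.7 - (2.2)² = 12.5.
  S^{-1} = (1/det) · [[d, -b], [-b, a]] = [[0.136, -0.176],
 [-0.176, 0.816]].

Step 4 — quadratic form (x̄ - mu_0)^T · S^{-1} · (x̄ - mu_0):
  S^{-1} · (x̄ - mu_0) = (-0.024, -1.616),
  (x̄ - mu_0)^T · [...] = (-3.8)·(-0.024) + (-2.8)·(-1.616) = 4.616.

Step 5 — scale by n: T² = 5 · 4.616 = 23.08.

T² ≈ 23.08


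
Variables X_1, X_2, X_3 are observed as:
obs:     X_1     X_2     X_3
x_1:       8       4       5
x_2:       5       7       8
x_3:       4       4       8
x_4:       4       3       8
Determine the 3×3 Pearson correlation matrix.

Step 1 — column means:
  mean(X_1) = (8 + 5 + 4 + 4) / 4 = 21/4 = 5.25
  mean(X_2) = (4 + 7 + 4 + 3) / 4 = 18/4 = 4.5
  mean(X_3) = (5 + 8 + 8 + 8) / 4 = 29/4 = 7.25

Step 2 — sample variances and covariances s[i,j] = (1/(n-1)) · Σ_k (x_{k,i} - mean_i) · (x_{k,j} - mean_j), with n-1 = 3:
  s[X_1,X_1] = ((2.75)·(2.75) + (-0.25)·(-0.25) + (-1.25)·(-1.25) + (-1.25)·(-1.25)) / 3 = 10.75/3 = 3.5833
  s[X_1,X_2] = ((2.75)·(-0.5) + (-0.25)·(2.5) + (-1.25)·(-0.5) + (-1.25)·(-1.5)) / 3 = 0.5/3 = 0.1667
  s[X_1,X_3] = ((2.75)·(-2.25) + (-0.25)·(0.75) + (-1.25)·(0.75) + (-1.25)·(0.75)) / 3 = -8.25/3 = -2.75
  s[X_2,X_2] = ((-0.5)·(-0.5) + (2.5)·(2.5) + (-0.5)·(-0.5) + (-1.5)·(-1.5)) / 3 = 9/3 = 3
  s[X_2,X_3] = ((-0.5)·(-2.25) + (2.5)·(0.75) + (-0.5)·(0.75) + (-1.5)·(0.75)) / 3 = 1.5/3 = 0.5
  s[X_3,X_3] = ((-2.25)·(-2.25) + (0.75)·(0.75) + (0.75)·(0.75) + (0.75)·(0.75)) / 3 = 6.75/3 = 2.25
  Sample standard deviations s_i = √(s[i,i]):
  s(X_1) = √(3.5833) = 1.893
  s(X_2) = √(3) = 1.7321
  s(X_3) = √(2.25) = 1.5

Step 3 — r_{ij} = s_{ij} / (s_i · s_j):
  r[X_1,X_1] = 1 (diagonal).
  r[X_1,X_2] = 0.1667 / (1.893 · 1.7321) = 0.1667 / 3.2787 = 0.0508
  r[X_1,X_3] = -2.75 / (1.893 · 1.5) = -2.75 / 2.8395 = -0.9685
  r[X_2,X_2] = 1 (diagonal).
  r[X_2,X_3] = 0.5 / (1.7321 · 1.5) = 0.5 / 2.5981 = 0.1925
  r[X_3,X_3] = 1 (diagonal).

R is symmetric with unit diagonal. Assembling:

R = [[1, 0.0508, -0.9685],
 [0.0508, 1, 0.1925],
 [-0.9685, 0.1925, 1]]


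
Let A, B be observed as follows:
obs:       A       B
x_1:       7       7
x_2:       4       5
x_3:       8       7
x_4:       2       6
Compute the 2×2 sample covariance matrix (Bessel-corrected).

Step 1 — column means:
  mean(A) = (7 + 4 + 8 + 2) / 4 = 21/4 = 5.25
  mean(B) = (7 + 5 + 7 + 6) / 4 = 25/4 = 6.25

Step 2 — sample covariance S[i,j] = (1/(n-1)) · Σ_k (x_{k,i} - mean_i) · (x_{k,j} - mean_j), with n-1 = 3.
  S[A,A] = ((1.75)·(1.75) + (-1.25)·(-1.25) + (2.75)·(2.75) + (-3.25)·(-3.25)) / 3 = 22.75/3 = 7.5833
  S[A,B] = ((1.75)·(0.75) + (-1.25)·(-1.25) + (2.75)·(0.75) + (-3.25)·(-0.25)) / 3 = 5.75/3 = 1.9167
  S[B,B] = ((0.75)·(0.75) + (-1.25)·(-1.25) + (0.75)·(0.75) + (-0.25)·(-0.25)) / 3 = 2.75/3 = 0.9167

S is symmetric (S[j,i] = S[i,j]). Assembling:

S = [[7.5833, 1.9167],
 [1.9167, 0.9167]]


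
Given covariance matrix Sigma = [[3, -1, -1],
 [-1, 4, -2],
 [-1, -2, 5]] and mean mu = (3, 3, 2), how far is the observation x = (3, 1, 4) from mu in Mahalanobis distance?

Step 1 — centre the observation: (x - mu) = (0, -2, 2).

Step 2 — invert Sigma (cofactor / det for 3×3, or solve directly):
  Sigma^{-1} = [[0.4571, 0.2, 0.1714],
 [0.2, 0.4, 0.2],
 [0.1714, 0.2, 0.3143]].

Step 3 — form the quadratic (x - mu)^T · Sigma^{-1} · (x - mu):
  Sigma^{-1} · (x - mu) = (-0.0571, -0.4, 0.2286).
  (x - mu)^T · [Sigma^{-1} · (x - mu)] = (0)·(-0.0571) + (-2)·(-0.4) + (2)·(0.2286) = 1.2571.

Step 4 — take square root: d = √(1.2571) ≈ 1.1212.

d(x, mu) = √(1.2571) ≈ 1.1212


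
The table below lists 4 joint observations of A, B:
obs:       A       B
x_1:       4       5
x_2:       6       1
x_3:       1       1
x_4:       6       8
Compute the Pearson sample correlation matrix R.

Step 1 — column means:
  mean(A) = (4 + 6 + 1 + 6) / 4 = 17/4 = 4.25
  mean(B) = (5 + 1 + 1 + 8) / 4 = 15/4 = 3.75

Step 2 — sample variances and covariances s[i,j] = (1/(n-1)) · Σ_k (x_{k,i} - mean_i) · (x_{k,j} - mean_j), with n-1 = 3:
  s[A,A] = ((-0.25)·(-0.25) + (1.75)·(1.75) + (-3.25)·(-3.25) + (1.75)·(1.75)) / 3 = 16.75/3 = 5.5833
  s[A,B] = ((-0.25)·(1.25) + (1.75)·(-2.75) + (-3.25)·(-2.75) + (1.75)·(4.25)) / 3 = 11.25/3 = 3.75
  s[B,B] = ((1.25)·(1.25) + (-2.75)·(-2.75) + (-2.75)·(-2.75) + (4.25)·(4.25)) / 3 = 34.75/3 = 11.5833
  Sample standard deviations s_i = √(s[i,i]):
  s(A) = √(5.5833) = 2.3629
  s(B) = √(11.5833) = 3.4034

Step 3 — r_{ij} = s_{ij} / (s_i · s_j):
  r[A,A] = 1 (diagonal).
  r[A,B] = 3.75 / (2.3629 · 3.4034) = 3.75 / 8.042 = 0.4663
  r[B,B] = 1 (diagonal).

R is symmetric with unit diagonal. Assembling:

R = [[1, 0.4663],
 [0.4663, 1]]


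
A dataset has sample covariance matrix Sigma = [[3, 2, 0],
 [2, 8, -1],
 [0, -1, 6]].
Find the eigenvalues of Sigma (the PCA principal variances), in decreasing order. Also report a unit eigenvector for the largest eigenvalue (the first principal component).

Step 1 — characteristic polynomial p(λ) = det(λI - Sigma) = λ³ - tr·λ² + c_1·λ - det, where tr = trace, c_1 = sum of the principal 2×2 minors, det = det(Sigma):
  tr = 3 + 8 + 6 = 17,
  c_1 = (3·8 - (2)²) + (3·6 - (0)²) + (8·6 - (-1)²) = 20 + 18 + 47 = 85,
  det = 3·(8·6 - (-1)²) - (2)·((2)·6 - (-1)·(0)) + (0)·((2)·(-1) - 8·(0)) = 3·(47) - (2)·(12) + (0)·(-2) = 117.
  So p(λ) = λ³ - 17λ² + 85λ - 117.
Step 2 — look for an integer root (rational root theorem: any rational root is an integer divisor of 117). Testing λ = 9:
  p(9) = 729 - 1377 + 765 - 117 = 0  ✓
  Dividing out (λ - 9): p(λ) = (λ - 9)(λ² - 8λ + 13).
Step 3 — remaining eigenvalues from the quadratic λ² - 8λ + 13 = 0:
  Δ = 8² - 4·13 = 64 - 52 = 12,  λ = (8 ± √12)/2 = (8 ± 3.4641)/2 ≈ 5.7321 or 2.2679.
  Sorted: λ_1 = 9,  λ_2 = 5.7321,  λ_3 = 2.2679  (check: sum = 17 = tr ✓).

Step 4 — unit eigenvector for λ_1 = 9: v spans the null space of (Sigma - λ_1 I), whose rows are
  r_1 = (-6, 2, 0),  r_2 = (2, -1, -1),  r_3 = (0, -1, -3).
  v is orthogonal to every row, so take v ∝ r_1 × r_2 = ((2)·(-1) - (0)·(-1), (0)·(2) - (-6)·(-1), (-6)·(-1) - (2)·(2)) = (-2, -6, 2).
  Rescale (divide by 2; multiply by -1 so the first nonzero entry is positive): u = (1, 3, -1).
  ||u|| = √((1)² + (3)² + (-1)²) = √(11) ≈ 3.3166,  v_1 = u/||u|| ≈ (0.3015, 0.9045, -0.3015) (||v_1|| = 1).

λ_1 = 9,  λ_2 = 5.7321,  λ_3 = 2.2679;  v_1 ≈ (0.3015, 0.9045, -0.3015)


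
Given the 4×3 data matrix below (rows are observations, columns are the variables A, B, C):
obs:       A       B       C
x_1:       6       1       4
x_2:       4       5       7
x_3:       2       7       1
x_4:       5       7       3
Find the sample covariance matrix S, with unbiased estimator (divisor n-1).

Step 1 — column means:
  mean(A) = (6 + 4 + 2 + 5) / 4 = 17/4 = 4.25
  mean(B) = (1 + 5 + 7 + 7) / 4 = 20/4 = 5
  mean(C) = (4 + 7 + 1 + 3) / 4 = 15/4 = 3.75

Step 2 — sample covariance S[i,j] = (1/(n-1)) · Σ_k (x_{k,i} - mean_i) · (x_{k,j} - mean_j), with n-1 = 3.
  S[A,A] = ((1.75)·(1.75) + (-0.25)·(-0.25) + (-2.25)·(-2.25) + (0.75)·(0.75)) / 3 = 8.75/3 = 2.9167
  S[A,B] = ((1.75)·(-4) + (-0.25)·(0) + (-2.25)·(2) + (0.75)·(2)) / 3 = -10/3 = -3.3333
  S[A,C] = ((1.75)·(0.25) + (-0.25)·(3.25) + (-2.25)·(-2.75) + (0.75)·(-0.75)) / 3 = 5.25/3 = 1.75
  S[B,B] = ((-4)·(-4) + (0)·(0) + (2)·(2) + (2)·(2)) / 3 = 24/3 = 8
  S[B,C] = ((-4)·(0.25) + (0)·(3.25) + (2)·(-2.75) + (2)·(-0.75)) / 3 = -8/3 = -2.6667
  S[C,C] = ((0.25)·(0.25) + (3.25)·(3.25) + (-2.75)·(-2.75) + (-0.75)·(-0.75)) / 3 = 18.75/3 = 6.25

S is symmetric (S[j,i] = S[i,j]). Assembling:

S = [[2.9167, -3.3333, 1.75],
 [-3.3333, 8, -2.6667],
 [1.75, -2.6667, 6.25]]


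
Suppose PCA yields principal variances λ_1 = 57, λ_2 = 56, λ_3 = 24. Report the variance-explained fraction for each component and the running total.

Step 1 — total variance = trace(Sigma) = Σ λ_i = 57 + 56 + 24 = 137.

Step 2 — fraction explained by component i = λ_i / Σ λ:
  PC1: 57/137 = 0.4161
  PC2: 56/137 = 0.4088
  PC3: 24/137 = 0.1752

Step 3 — cumulative fraction after k components = (λ_1 + ... + λ_k) / Σ λ:
  k = 1: 57/137 = 0.4161
  k = 2: (57 + 56)/137 = 113/137 = 0.8248
  k = 3: (57 + 56 + 24)/137 = 137/137 = 1

Summary (fraction, with percent):

explained: PC1 0.4161 (41.61%), PC2 0.4088 (40.88%), PC3 0.1752 (17.52%);  cumulative: 0.4161, 0.8248, 1


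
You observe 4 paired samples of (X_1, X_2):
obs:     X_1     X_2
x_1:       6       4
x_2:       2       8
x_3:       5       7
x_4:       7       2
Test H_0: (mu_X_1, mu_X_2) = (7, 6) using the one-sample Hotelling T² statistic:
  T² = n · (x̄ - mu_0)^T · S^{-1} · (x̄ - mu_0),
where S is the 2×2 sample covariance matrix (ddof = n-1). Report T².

Step 1 — sample mean vector:
  mean(X_1) = (6 + 2 + 5 + 7) / 4 = 20/4 = 5
  mean(X_2) = (4 + 8 + 7 + 2) / 4 = 21/4 = 5.25
  x̄ = (5, 5.25),  deviation x̄ - mu_0 = (5, 5.25) - (7, 6) = (-2, -0.75).

Step 2 — sample covariance matrix, S[i,j] = (1/(n-1)) · Σ_k (x_{k,i} - mean_i) · (x_{k,j} - mean_j), divisor n-1 = 3:
  S[X_1,X_1] = ((1)·(1) + (-3)·(-3) + (0)·(0) + (2)·(2)) / 3 = 14/3 = 4.6667
  S[X_1,X_2] = ((1)·(-1.25) + (-3)·(2.75) + (0)·(1.75) + (2)·(-3.25)) / 3 = -16/3 = -5.3333
  S[X_2,X_2] = ((-1.25)·(-1.25) + (2.75)·(2.75) + (1.75)·(1.75) + (-3.25)·(-3.25)) / 3 = 22.75/3 = 7.5833
  S = [[4.6667, -5.3333],
 [-5.3333, 7.5833]].

Step 3 — invert S. det(S) = 4.6667·7.5833 - (-5.3333)² = 6.9444.
  S^{-1} = (1/det) · [[d, -b], [-b, a]] = [[1.092, 0.768],
 [0.768, 0.672]].

Step 4 — quadratic form (x̄ - mu_0)^T · S^{-1} · (x̄ - mu_0):
  S^{-1} · (x̄ - mu_0) = (-2.76, -2.04),
  (x̄ - mu_0)^T · [...] = (-2)·(-2.76) + (-0.75)·(-2.04) = 7.05.

Step 5 — scale by n: T² = 4 · 7.05 = 28.2.

T² ≈ 28.2


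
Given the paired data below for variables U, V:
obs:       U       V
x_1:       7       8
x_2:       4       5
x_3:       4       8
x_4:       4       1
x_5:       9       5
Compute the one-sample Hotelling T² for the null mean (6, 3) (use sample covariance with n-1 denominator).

Step 1 — sample mean vector:
  mean(U) = (7 + 4 + 4 + 4 + 9) / 5 = 28/5 = 5.6
  mean(V) = (8 + 5 + 8 + 1 + 5) / 5 = 27/5 = 5.4
  x̄ = (5.6, 5.4),  deviation x̄ - mu_0 = (5.6, 5.4) - (6, 3) = (-0.4, 2.4).

Step 2 — sample covariance matrix, S[i,j] = (1/(n-1)) · Σ_k (x_{k,i} - mean_i) · (x_{k,j} - mean_j), divisor n-1 = 4:
  S[U,U] = ((1.4)·(1.4) + (-1.6)·(-1.6) + (-1.6)·(-1.6) + (-1.6)·(-1.6) + (3.4)·(3.4)) / 4 = 21.2/4 = 5.3
  S[U,V] = ((1.4)·(2.6) + (-1.6)·(-0.4) + (-1.6)·(2.6) + (-1.6)·(-4.4) + (3.4)·(-0.4)) / 4 = 5.8/4 = 1.45
  S[V,V] = ((2.6)·(2.6) + (-0.4)·(-0.4) + (2.6)·(2.6) + (-4.4)·(-4.4) + (-0.4)·(-0.4)) / 4 = 33.2/4 = 8.3
  S = [[5.3, 1.45],
 [1.45, 8.3]].

Step 3 — invert S. det(S) = 5.3·8.3 - (1.45)² = 41.8875.
  S^{-1} = (1/det) · [[d, -b], [-b, a]] = [[0.1981, -0.0346],
 [-0.0346, 0.1265]].

Step 4 — quadratic form (x̄ - mu_0)^T · S^{-1} · (x̄ - mu_0):
  S^{-1} · (x̄ - mu_0) = (-0.1623, 0.3175),
  (x̄ - mu_0)^T · [...] = (-0.4)·(-0.1623) + (2.4)·(0.3175) = 0.827.

Step 5 — scale by n: T² = 5 · 0.827 = 4.1349.

T² ≈ 4.1349


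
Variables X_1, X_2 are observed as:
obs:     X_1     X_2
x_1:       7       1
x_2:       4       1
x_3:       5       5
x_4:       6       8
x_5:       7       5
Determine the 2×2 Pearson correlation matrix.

Step 1 — column means:
  mean(X_1) = (7 + 4 + 5 + 6 + 7) / 5 = 29/5 = 5.8
  mean(X_2) = (1 + 1 + 5 + 8 + 5) / 5 = 20/5 = 4

Step 2 — sample variances and covariances s[i,j] = (1/(n-1)) · Σ_k (x_{k,i} - mean_i) · (x_{k,j} - mean_j), with n-1 = 4:
  s[X_1,X_1] = ((1.2)·(1.2) + (-1.8)·(-1.8) + (-0.8)·(-0.8) + (0.2)·(0.2) + (1.2)·(1.2)) / 4 = 6.8/4 = 1.7
  s[X_1,X_2] = ((1.2)·(-3) + (-1.8)·(-3) + (-0.8)·(1) + (0.2)·(4) + (1.2)·(1)) / 4 = 3/4 = 0.75
  s[X_2,X_2] = ((-3)·(-3) + (-3)·(-3) + (1)·(1) + (4)·(4) + (1)·(1)) / 4 = 36/4 = 9
  Sample standard deviations s_i = √(s[i,i]):
  s(X_1) = √(1.7) = 1.3038
  s(X_2) = √(9) = 3

Step 3 — r_{ij} = s_{ij} / (s_i · s_j):
  r[X_1,X_1] = 1 (diagonal).
  r[X_1,X_2] = 0.75 / (1.3038 · 3) = 0.75 / 3.9115 = 0.1917
  r[X_2,X_2] = 1 (diagonal).

R is symmetric with unit diagonal. Assembling:

R = [[1, 0.1917],
 [0.1917, 1]]


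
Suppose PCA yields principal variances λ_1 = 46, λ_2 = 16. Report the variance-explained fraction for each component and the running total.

Step 1 — total variance = trace(Sigma) = Σ λ_i = 46 + 16 = 62.

Step 2 — fraction explained by component i = λ_i / Σ λ:
  PC1: 46/62 = 0.7419
  PC2: 16/62 = 0.2581

Step 3 — cumulative fraction after k components = (λ_1 + ... + λ_k) / Σ λ:
  k = 1: 46/62 = 0.7419
  k = 2: (46 + 16)/62 = 62/62 = 1

Summary (fraction, with percent):

explained: PC1 0.7419 (74.19%), PC2 0.2581 (25.81%);  cumulative: 0.7419, 1


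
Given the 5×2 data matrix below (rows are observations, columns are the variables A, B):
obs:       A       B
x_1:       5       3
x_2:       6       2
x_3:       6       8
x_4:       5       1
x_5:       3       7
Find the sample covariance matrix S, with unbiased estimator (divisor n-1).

Step 1 — column means:
  mean(A) = (5 + 6 + 6 + 5 + 3) / 5 = 25/5 = 5
  mean(B) = (3 + 2 + 8 + 1 + 7) / 5 = 21/5 = 4.2

Step 2 — sample covariance S[i,j] = (1/(n-1)) · Σ_k (x_{k,i} - mean_i) · (x_{k,j} - mean_j), with n-1 = 4.
  S[A,A] = ((0)·(0) + (1)·(1) + (1)·(1) + (0)·(0) + (-2)·(-2)) / 4 = 6/4 = 1.5
  S[A,B] = ((0)·(-1.2) + (1)·(-2.2) + (1)·(3.8) + (0)·(-3.2) + (-2)·(2.8)) / 4 = -4/4 = -1
  S[B,B] = ((-1.2)·(-1.2) + (-2.2)·(-2.2) + (3.8)·(3.8) + (-3.2)·(-3.2) + (2.8)·(2.8)) / 4 = 38.8/4 = 9.7

S is symmetric (S[j,i] = S[i,j]). Assembling:

S = [[1.5, -1],
 [-1, 9.7]]


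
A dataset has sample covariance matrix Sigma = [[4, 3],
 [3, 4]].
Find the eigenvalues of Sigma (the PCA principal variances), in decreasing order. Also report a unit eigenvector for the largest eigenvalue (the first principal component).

Step 1 — characteristic polynomial of 2×2 Sigma:
  det(Sigma - λI) = λ² - trace · λ + det = 0.
  trace = 4 + 4 = 8, det = 4·4 - (3)² = 7.
Step 2 — discriminant:
  Δ = trace² - 4·det = 64 - 28 = 36.
Step 3 — eigenvalues:
  λ = (trace ± √Δ)/2 = (8 ± 6)/2,
  λ_1 = 7,  λ_2 = 1.

Step 4 — unit eigenvector for λ_1: solve (Sigma - λ_1 I)v = 0. First row:
  (4 - 7)·v_x + (3)·v_y = 0, i.e. (-3)·v_x + (3)·v_y = 0,
  so v ∝ (b, λ_1 - a) = (3, 3) = u.
  ||u|| = √((3)² + (3)²) = √(18) ≈ 4.2426,
  v_1 = u/||u|| ≈ (0.7071, 0.7071) (||v_1|| = 1).

λ_1 = 7,  λ_2 = 1;  v_1 ≈ (0.7071, 0.7071)


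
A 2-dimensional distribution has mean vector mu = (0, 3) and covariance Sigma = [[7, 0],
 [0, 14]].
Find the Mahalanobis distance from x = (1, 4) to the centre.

Step 1 — centre the observation: (x - mu) = (1, 1).

Step 2 — invert Sigma. det(Sigma) = 7·14 - (0)² = 98.
  Sigma^{-1} = (1/det) · [[d, -b], [-b, a]] = [[0.1429, 0],
 [0, 0.0714]].

Step 3 — form the quadratic (x - mu)^T · Sigma^{-1} · (x - mu):
  Sigma^{-1} · (x - mu) = (0.1429, 0.0714).
  (x - mu)^T · [Sigma^{-1} · (x - mu)] = (1)·(0.1429) + (1)·(0.0714) = 0.2143.

Step 4 — take square root: d = √(0.2143) ≈ 0.4629.

d(x, mu) = √(0.2143) ≈ 0.4629


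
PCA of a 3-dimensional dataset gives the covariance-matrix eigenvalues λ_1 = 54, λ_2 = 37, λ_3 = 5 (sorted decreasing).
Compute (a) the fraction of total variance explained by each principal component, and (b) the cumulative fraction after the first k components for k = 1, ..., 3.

Step 1 — total variance = trace(Sigma) = Σ λ_i = 54 + 37 + 5 = 96.

Step 2 — fraction explained by component i = λ_i / Σ λ:
  PC1: 54/96 = 0.5625
  PC2: 37/96 = 0.3854
  PC3: 5/96 = 0.0521

Step 3 — cumulative fraction after k components = (λ_1 + ... + λ_k) / Σ λ:
  k = 1: 54/96 = 0.5625
  k = 2: (54 + 37)/96 = 91/96 = 0.9479
  k = 3: (54 + 37 + 5)/96 = 96/96 = 1

Summary (fraction, with percent):

explained: PC1 0.5625 (56.25%), PC2 0.3854 (38.54%), PC3 0.0521 (5.21%);  cumulative: 0.5625, 0.9479, 1


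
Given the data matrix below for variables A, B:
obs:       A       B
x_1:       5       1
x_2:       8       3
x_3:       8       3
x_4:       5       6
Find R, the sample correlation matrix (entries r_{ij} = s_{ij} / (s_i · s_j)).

Step 1 — column means:
  mean(A) = (5 + 8 + 8 + 5) / 4 = 26/4 = 6.5
  mean(B) = (1 + 3 + 3 + 6) / 4 = 13/4 = 3.25

Step 2 — sample variances and covariances s[i,j] = (1/(n-1)) · Σ_k (x_{k,i} - mean_i) · (x_{k,j} - mean_j), with n-1 = 3:
  s[A,A] = ((-1.5)·(-1.5) + (1.5)·(1.5) + (1.5)·(1.5) + (-1.5)·(-1.5)) / 3 = 9/3 = 3
  s[A,B] = ((-1.5)·(-2.25) + (1.5)·(-0.25) + (1.5)·(-0.25) + (-1.5)·(2.75)) / 3 = -1.5/3 = -0.5
  s[B,B] = ((-2.25)·(-2.25) + (-0.25)·(-0.25) + (-0.25)·(-0.25) + (2.75)·(2.75)) / 3 = 12.75/3 = 4.25
  Sample standard deviations s_i = √(s[i,i]):
  s(A) = √(3) = 1.7321
  s(B) = √(4.25) = 2.0616

Step 3 — r_{ij} = s_{ij} / (s_i · s_j):
  r[A,A] = 1 (diagonal).
  r[A,B] = -0.5 / (1.7321 · 2.0616) = -0.5 / 3.5707 = -0.14
  r[B,B] = 1 (diagonal).

R is symmetric with unit diagonal. Assembling:

R = [[1, -0.14],
 [-0.14, 1]]


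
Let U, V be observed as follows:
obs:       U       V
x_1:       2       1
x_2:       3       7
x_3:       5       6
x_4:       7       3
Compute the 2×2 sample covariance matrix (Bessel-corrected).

Step 1 — column means:
  mean(U) = (2 + 3 + 5 + 7) / 4 = 17/4 = 4.25
  mean(V) = (1 + 7 + 6 + 3) / 4 = 17/4 = 4.25

Step 2 — sample covariance S[i,j] = (1/(n-1)) · Σ_k (x_{k,i} - mean_i) · (x_{k,j} - mean_j), with n-1 = 3.
  S[U,U] = ((-2.25)·(-2.25) + (-1.25)·(-1.25) + (0.75)·(0.75) + (2.75)·(2.75)) / 3 = 14.75/3 = 4.9167
  S[U,V] = ((-2.25)·(-3.25) + (-1.25)·(2.75) + (0.75)·(1.75) + (2.75)·(-1.25)) / 3 = 1.75/3 = 0.5833
  S[V,V] = ((-3.25)·(-3.25) + (2.75)·(2.75) + (1.75)·(1.75) + (-1.25)·(-1.25)) / 3 = 22.75/3 = 7.5833

S is symmetric (S[j,i] = S[i,j]). Assembling:

S = [[4.9167, 0.5833],
 [0.5833, 7.5833]]


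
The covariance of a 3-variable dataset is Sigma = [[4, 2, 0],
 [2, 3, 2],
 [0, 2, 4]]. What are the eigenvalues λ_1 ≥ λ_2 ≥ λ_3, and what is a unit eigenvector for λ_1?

Step 1 — characteristic polynomial p(λ) = det(λI - Sigma) = λ³ - tr·λ² + c_1·λ - det, where tr = trace, c_1 = sum of the principal 2×2 minors, det = det(Sigma):
  tr = 4 + 3 + 4 = 11,
  c_1 = (4·3 - (2)²) + (4·4 - (0)²) + (3·4 - (2)²) = 8 + 16 + 8 = 32,
  det = 4·(3·4 - (2)²) - (2)·((2)·4 - (2)·(0)) + (0)·((2)·(2) - 3·(0)) = 4·(8) - (2)·(8) + (0)·(4) = 16.
  So p(λ) = λ³ - 11λ² + 32λ - 16.
Step 2 — look for an integer root (rational root theorem: any rational root is an integer divisor of 16). Testing λ = 4:
  p(4) = 64 - 176 + 128 - 16 = 0  ✓
  Dividing out (λ - 4): p(λ) = (λ - 4)(λ² - 7λ + 4).
Step 3 — remaining eigenvalues from the quadratic λ² - 7λ + 4 = 0:
  Δ = 7² - 4·4 = 49 - 16 = 33,  λ = (7 ± √33)/2 = (7 ± 5.7446)/2 ≈ 6.3723 or 0.6277.
  Sorted: λ_1 = 6.3723,  λ_2 = 4,  λ_3 = 0.6277  (check: sum = 11 = tr ✓).

Step 4 — unit eigenvector for λ_1 ≈ 6.3723: v spans the null space of (Sigma - λ_1 I), whose rows are
  r_1 = (-2.3723, 2, 0),  r_2 = (2, -3.3723, 2),  r_3 = (0, 2, -2.3723).
  v is orthogonal to every row, so take v ∝ r_1 × r_2 = ((2)·(2) - (0)·(-3.3723), (0)·(2) - (-2.3723)·(2), (-2.3723)·(-3.3723) - (2)·(2)) ≈ (4, 4.7446, 4).
  Let u = (4, 4.7446, 4).
  ||u|| = √((4)² + (4.7446)² + (4)²) = √(54.5109) ≈ 7.3831,  v_1 = u/||u|| ≈ (0.5418, 0.6426, 0.5418) (||v_1|| = 1).

λ_1 = 6.3723,  λ_2 = 4,  λ_3 = 0.6277;  v_1 ≈ (0.5418, 0.6426, 0.5418)


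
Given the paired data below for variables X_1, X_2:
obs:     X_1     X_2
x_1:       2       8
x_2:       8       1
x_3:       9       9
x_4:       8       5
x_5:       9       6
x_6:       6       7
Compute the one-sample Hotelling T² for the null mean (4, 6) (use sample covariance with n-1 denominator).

Step 1 — sample mean vector:
  mean(X_1) = (2 + 8 + 9 + 8 + 9 + 6) / 6 = 42/6 = 7
  mean(X_2) = (8 + 1 + 9 + 5 + 6 + 7) / 6 = 36/6 = 6
  x̄ = (7, 6),  deviation x̄ - mu_0 = (7, 6) - (4, 6) = (3, 0).

Step 2 — sample covariance matrix, S[i,j] = (1/(n-1)) · Σ_k (x_{k,i} - mean_i) · (x_{k,j} - mean_j), divisor n-1 = 5:
  S[X_1,X_1] = ((-5)·(-5) + (1)·(1) + (2)·(2) + (1)·(1) + (2)·(2) + (-1)·(-1)) / 5 = 36/5 = 7.2
  S[X_1,X_2] = ((-5)·(2) + (1)·(-5) + (2)·(3) + (1)·(-1) + (2)·(0) + (-1)·(1)) / 5 = -11/5 = -2.2
  S[X_2,X_2] = ((2)·(2) + (-5)·(-5) + (3)·(3) + (-1)·(-1) + (0)·(0) + (1)·(1)) / 5 = 40/5 = 8
  S = [[7.2, -2.2],
 [-2.2, 8]].

Step 3 — invert S. det(S) = 7.2·8 - (-2.2)² = 52.76.
  S^{-1} = (1/det) · [[d, -b], [-b, a]] = [[0.1516, 0.0417],
 [0.0417, 0.1365]].

Step 4 — quadratic form (x̄ - mu_0)^T · S^{-1} · (x̄ - mu_0):
  S^{-1} · (x̄ - mu_0) = (0.4549, 0.1251),
  (x̄ - mu_0)^T · [...] = (3)·(0.4549) + (0)·(0.1251) = 1.3647.

Step 5 — scale by n: T² = 6 · 1.3647 = 8.188.

T² ≈ 8.188


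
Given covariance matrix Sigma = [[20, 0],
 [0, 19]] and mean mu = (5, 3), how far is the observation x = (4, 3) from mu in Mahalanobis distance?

Step 1 — centre the observation: (x - mu) = (-1, 0).

Step 2 — invert Sigma. det(Sigma) = 20·19 - (0)² = 380.
  Sigma^{-1} = (1/det) · [[d, -b], [-b, a]] = [[0.05, 0],
 [0, 0.0526]].

Step 3 — form the quadratic (x - mu)^T · Sigma^{-1} · (x - mu):
  Sigma^{-1} · (x - mu) = (-0.05, 0).
  (x - mu)^T · [Sigma^{-1} · (x - mu)] = (-1)·(-0.05) + (0)·(0) = 0.05.

Step 4 — take square root: d = √(0.05) ≈ 0.2236.

d(x, mu) = √(0.05) ≈ 0.2236


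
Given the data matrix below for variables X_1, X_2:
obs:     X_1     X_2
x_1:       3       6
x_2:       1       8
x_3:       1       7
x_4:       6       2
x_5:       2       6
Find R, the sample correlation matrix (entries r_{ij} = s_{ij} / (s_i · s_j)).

Step 1 — column means:
  mean(X_1) = (3 + 1 + 1 + 6 + 2) / 5 = 13/5 = 2.6
  mean(X_2) = (6 + 8 + 7 + 2 + 6) / 5 = 29/5 = 5.8

Step 2 — sample variances and covariances s[i,j] = (1/(n-1)) · Σ_k (x_{k,i} - mean_i) · (x_{k,j} - mean_j), with n-1 = 4:
  s[X_1,X_1] = ((0.4)·(0.4) + (-1.6)·(-1.6) + (-1.6)·(-1.6) + (3.4)·(3.4) + (-0.6)·(-0.6)) / 4 = 17.2/4 = 4.3
  s[X_1,X_2] = ((0.4)·(0.2) + (-1.6)·(2.2) + (-1.6)·(1.2) + (3.4)·(-3.8) + (-0.6)·(0.2)) / 4 = -18.4/4 = -4.6
  s[X_2,X_2] = ((0.2)·(0.2) + (2.2)·(2.2) + (1.2)·(1.2) + (-3.8)·(-3.8) + (0.2)·(0.2)) / 4 = 20.8/4 = 5.2
  Sample standard deviations s_i = √(s[i,i]):
  s(X_1) = √(4.3) = 2.0736
  s(X_2) = √(5.2) = 2.2804

Step 3 — r_{ij} = s_{ij} / (s_i · s_j):
  r[X_1,X_1] = 1 (diagonal).
  r[X_1,X_2] = -4.6 / (2.0736 · 2.2804) = -4.6 / 4.7286 = -0.9728
  r[X_2,X_2] = 1 (diagonal).

R is symmetric with unit diagonal. Assembling:

R = [[1, -0.9728],
 [-0.9728, 1]]


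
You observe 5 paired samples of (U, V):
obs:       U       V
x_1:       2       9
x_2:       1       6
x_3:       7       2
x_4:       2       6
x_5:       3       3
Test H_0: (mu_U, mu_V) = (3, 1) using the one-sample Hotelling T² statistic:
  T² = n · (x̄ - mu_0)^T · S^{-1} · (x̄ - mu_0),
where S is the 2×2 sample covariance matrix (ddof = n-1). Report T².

Step 1 — sample mean vector:
  mean(U) = (2 + 1 + 7 + 2 + 3) / 5 = 15/5 = 3
  mean(V) = (9 + 6 + 2 + 6 + 3) / 5 = 26/5 = 5.2
  x̄ = (3, 5.2),  deviation x̄ - mu_0 = (3, 5.2) - (3, 1) = (0, 4.2).

Step 2 — sample covariance matrix, S[i,j] = (1/(n-1)) · Σ_k (x_{k,i} - mean_i) · (x_{k,j} - mean_j), divisor n-1 = 4:
  S[U,U] = ((-1)·(-1) + (-2)·(-2) + (4)·(4) + (-1)·(-1) + (0)·(0)) / 4 = 22/4 = 5.5
  S[U,V] = ((-1)·(3.8) + (-2)·(0.8) + (4)·(-3.2) + (-1)·(0.8) + (0)·(-2.2)) / 4 = -19/4 = -4.75
  S[V,V] = ((3.8)·(3.8) + (0.8)·(0.8) + (-3.2)·(-3.2) + (0.8)·(0.8) + (-2.2)·(-2.2)) / 4 = 30.8/4 = 7.7
  S = [[5.5, -4.75],
 [-4.75, 7.7]].

Step 3 — invert S. det(S) = 5.5·7.7 - (-4.75)² = 19.7875.
  S^{-1} = (1/det) · [[d, -b], [-b, a]] = [[0.3891, 0.2401],
 [0.2401, 0.278]].

Step 4 — quadratic form (x̄ - mu_0)^T · S^{-1} · (x̄ - mu_0):
  S^{-1} · (x̄ - mu_0) = (1.0082, 1.1674),
  (x̄ - mu_0)^T · [...] = (0)·(1.0082) + (4.2)·(1.1674) = 4.9031.

Step 5 — scale by n: T² = 5 · 4.9031 = 24.5155.

T² ≈ 24.5155


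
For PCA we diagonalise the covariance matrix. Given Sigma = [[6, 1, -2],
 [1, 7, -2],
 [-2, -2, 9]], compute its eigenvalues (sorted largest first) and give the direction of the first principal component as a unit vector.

Step 1 — characteristic polynomial p(λ) = det(λI - Sigma) = λ³ - tr·λ² + c_1·λ - det, where tr = trace, c_1 = sum of the principal 2×2 minors, det = det(Sigma):
  tr = 6 + 7 + 9 = 22,
  c_1 = (6·7 - (1)²) + (6·9 - (-2)²) + (7·9 - (-2)²) = 41 + 50 + 59 = 150,
  det = 6·(7·9 - (-2)²) - (1)·((1)·9 - (-2)·(-2)) + (-2)·((1)·(-2) - 7·(-2)) = 6·(59) - (1)·(5) + (-2)·(12) = 325.
  So p(λ) = λ³ - 22λ² + 150λ - 325.
Step 2 — look for an integer root (rational root theorem: any rational root is an integer divisor of 325). Testing λ = 5:
  p(5) = 125 - 550 + 750 - 325 = 0  ✓
  Dividing out (λ - 5): p(λ) = (λ - 5)(λ² - 17λ + 65).
Step 3 — remaining eigenvalues from the quadratic λ² - 17λ + 65 = 0:
  Δ = 17² - 4·65 = 289 - 260 = 29,  λ = (17 ± √29)/2 = (17 ± 5.3852)/2 ≈ 11.1926 or 5.8074.
  Sorted: λ_1 = 11.1926,  λ_2 = 5.8074,  λ_3 = 5  (check: sum = 22 = tr ✓).

Step 4 — unit eigenvector for λ_1 ≈ 11.1926: v spans the null space of (Sigma - λ_1 I), whose rows are
  r_1 = (-5.1926, 1, -2),  r_2 = (1, -4.1926, -2),  r_3 = (-2, -2, -2.1926).
  v is orthogonal to every row, so take v ∝ r_1 × r_2 = ((1)·(-2) - (-2)·(-4.1926), (-2)·(1) - (-5.1926)·(-2), (-5.1926)·(-4.1926) - (1)·(1)) ≈ (-10.3852, -12.3852, 20.7703).
  Rescale (multiply by -1 so the first nonzero entry is positive): u = (10.3852, 12.3852, -20.7703).
  ||u|| = √((10.3852)² + (12.3852)² + (-20.7703)²) = √(692.6505) ≈ 26.3183,  v_1 = u/||u|| ≈ (0.3946, 0.4706, -0.7892) (||v_1|| = 1).

λ_1 = 11.1926,  λ_2 = 5.8074,  λ_3 = 5;  v_1 ≈ (0.3946, 0.4706, -0.7892)


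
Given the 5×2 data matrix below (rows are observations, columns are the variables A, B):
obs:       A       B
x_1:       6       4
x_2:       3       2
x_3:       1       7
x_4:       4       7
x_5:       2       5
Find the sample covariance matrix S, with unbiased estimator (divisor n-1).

Step 1 — column means:
  mean(A) = (6 + 3 + 1 + 4 + 2) / 5 = 16/5 = 3.2
  mean(B) = (4 + 2 + 7 + 7 + 5) / 5 = 25/5 = 5

Step 2 — sample covariance S[i,j] = (1/(n-1)) · Σ_k (x_{k,i} - mean_i) · (x_{k,j} - mean_j), with n-1 = 4.
  S[A,A] = ((2.8)·(2.8) + (-0.2)·(-0.2) + (-2.2)·(-2.2) + (0.8)·(0.8) + (-1.2)·(-1.2)) / 4 = 14.8/4 = 3.7
  S[A,B] = ((2.8)·(-1) + (-0.2)·(-3) + (-2.2)·(2) + (0.8)·(2) + (-1.2)·(0)) / 4 = -5/4 = -1.25
  S[B,B] = ((-1)·(-1) + (-3)·(-3) + (2)·(2) + (2)·(2) + (0)·(0)) / 4 = 18/4 = 4.5

S is symmetric (S[j,i] = S[i,j]). Assembling:

S = [[3.7, -1.25],
 [-1.25, 4.5]]


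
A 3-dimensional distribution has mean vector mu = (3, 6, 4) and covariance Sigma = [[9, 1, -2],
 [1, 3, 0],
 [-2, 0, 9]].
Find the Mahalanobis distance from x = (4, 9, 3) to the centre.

Step 1 — centre the observation: (x - mu) = (1, 3, -1).

Step 2 — invert Sigma (cofactor / det for 3×3, or solve directly):
  Sigma^{-1} = [[0.1216, -0.0405, 0.027],
 [-0.0405, 0.3468, -0.009],
 [0.027, -0.009, 0.1171]].

Step 3 — form the quadratic (x - mu)^T · Sigma^{-1} · (x - mu):
  Sigma^{-1} · (x - mu) = (-0.027, 1.009, -0.1171).
  (x - mu)^T · [Sigma^{-1} · (x - mu)] = (1)·(-0.027) + (3)·(1.009) + (-1)·(-0.1171) = 3.1171.

Step 4 — take square root: d = √(3.1171) ≈ 1.7655.

d(x, mu) = √(3.1171) ≈ 1.7655


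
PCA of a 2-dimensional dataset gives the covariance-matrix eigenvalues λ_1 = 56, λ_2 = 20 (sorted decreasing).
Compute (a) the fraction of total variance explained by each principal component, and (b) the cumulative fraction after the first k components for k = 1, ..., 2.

Step 1 — total variance = trace(Sigma) = Σ λ_i = 56 + 20 = 76.

Step 2 — fraction explained by component i = λ_i / Σ λ:
  PC1: 56/76 = 0.7368
  PC2: 20/76 = 0.2632

Step 3 — cumulative fraction after k components = (λ_1 + ... + λ_k) / Σ λ:
  k = 1: 56/76 = 0.7368
  k = 2: (56 + 20)/76 = 76/76 = 1

Summary (fraction, with percent):

explained: PC1 0.7368 (73.68%), PC2 0.2632 (26.32%);  cumulative: 0.7368, 1


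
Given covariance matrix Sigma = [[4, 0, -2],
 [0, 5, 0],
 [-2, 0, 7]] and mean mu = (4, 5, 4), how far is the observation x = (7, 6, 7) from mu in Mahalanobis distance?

Step 1 — centre the observation: (x - mu) = (3, 1, 3).

Step 2 — invert Sigma (cofactor / det for 3×3, or solve directly):
  Sigma^{-1} = [[0.2917, 0, 0.0833],
 [0, 0.2, 0],
 [0.0833, 0, 0.1667]].

Step 3 — form the quadratic (x - mu)^T · Sigma^{-1} · (x - mu):
  Sigma^{-1} · (x - mu) = (1.125, 0.2, 0.75).
  (x - mu)^T · [Sigma^{-1} · (x - mu)] = (3)·(1.125) + (1)·(0.2) + (3)·(0.75) = 5.825.

Step 4 — take square root: d = √(5.825) ≈ 2.4135.

d(x, mu) = √(5.825) ≈ 2.4135
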